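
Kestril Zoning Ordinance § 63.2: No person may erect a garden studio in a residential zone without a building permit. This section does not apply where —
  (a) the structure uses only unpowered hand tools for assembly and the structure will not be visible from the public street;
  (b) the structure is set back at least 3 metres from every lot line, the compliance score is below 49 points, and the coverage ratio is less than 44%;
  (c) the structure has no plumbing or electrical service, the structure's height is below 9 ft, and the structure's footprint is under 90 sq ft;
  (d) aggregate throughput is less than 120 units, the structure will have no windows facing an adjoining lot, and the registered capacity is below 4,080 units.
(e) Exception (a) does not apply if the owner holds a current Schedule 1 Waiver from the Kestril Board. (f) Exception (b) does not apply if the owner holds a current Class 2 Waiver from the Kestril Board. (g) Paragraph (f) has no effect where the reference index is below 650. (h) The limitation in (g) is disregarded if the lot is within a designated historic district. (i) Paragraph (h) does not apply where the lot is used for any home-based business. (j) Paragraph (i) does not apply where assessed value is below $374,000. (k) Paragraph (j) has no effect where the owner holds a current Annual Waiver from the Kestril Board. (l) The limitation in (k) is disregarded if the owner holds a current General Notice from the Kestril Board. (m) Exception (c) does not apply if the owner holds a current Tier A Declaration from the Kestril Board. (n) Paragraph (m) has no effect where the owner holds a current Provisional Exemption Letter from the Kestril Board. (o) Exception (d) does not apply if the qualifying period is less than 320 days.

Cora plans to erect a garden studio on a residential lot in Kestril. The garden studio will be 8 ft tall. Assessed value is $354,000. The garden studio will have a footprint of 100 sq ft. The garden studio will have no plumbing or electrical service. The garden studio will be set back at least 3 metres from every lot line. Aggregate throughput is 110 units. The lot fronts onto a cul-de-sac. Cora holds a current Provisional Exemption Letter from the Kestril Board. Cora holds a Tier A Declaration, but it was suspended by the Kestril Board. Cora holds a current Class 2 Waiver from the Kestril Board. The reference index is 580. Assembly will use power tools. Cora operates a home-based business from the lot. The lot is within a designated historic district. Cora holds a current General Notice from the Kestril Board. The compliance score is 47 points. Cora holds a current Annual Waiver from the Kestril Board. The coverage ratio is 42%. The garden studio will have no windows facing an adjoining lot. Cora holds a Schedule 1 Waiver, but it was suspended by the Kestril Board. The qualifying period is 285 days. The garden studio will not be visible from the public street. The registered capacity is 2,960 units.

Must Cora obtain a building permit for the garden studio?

Exception (a) fails — assembly uses power tools.
Exception (b): the setback is at least 3 m on every side; the compliance score is 47 points, below the 49 points limit; the coverage ratio is 42%, less than the 44% limit — every condition holds. But: (f) operates against (b): a current Class 2 Waiver is held. (g) is engaged (the reference index is 580, below the 650 limit), but is overridden by (h): (h) operates against (g): the lot is in a historic district. (i) would limit (h) — a home-based business operates on the lot — but (j) sets (i) aside: (j) operates — assessed value is $354,000, below the $374,000 limit. (k) would limit (j) — a current Annual Waiver is held — but (l) sets (k) aside: (l) operates against (k): a current General Notice is held. (b) is therefore removed.
Exception (c) fails — the structure's footprint is 100 sq ft, not under 90 sq ft.
Exception (d)'s conditions are all satisfied: aggregate throughput is 110 units, less than the 120 units limit; no windows face an adjoining lot; the registered capacity is 2,960 units, below the 4,080 units limit. Turning to paragraph (o): (o) is engaged — the qualifying period is 285 days, less than the 320 days limit. So (d) is unavailable.
Every exception is unavailable, so the rule governs.

Yes — Cora must obtain a building permit.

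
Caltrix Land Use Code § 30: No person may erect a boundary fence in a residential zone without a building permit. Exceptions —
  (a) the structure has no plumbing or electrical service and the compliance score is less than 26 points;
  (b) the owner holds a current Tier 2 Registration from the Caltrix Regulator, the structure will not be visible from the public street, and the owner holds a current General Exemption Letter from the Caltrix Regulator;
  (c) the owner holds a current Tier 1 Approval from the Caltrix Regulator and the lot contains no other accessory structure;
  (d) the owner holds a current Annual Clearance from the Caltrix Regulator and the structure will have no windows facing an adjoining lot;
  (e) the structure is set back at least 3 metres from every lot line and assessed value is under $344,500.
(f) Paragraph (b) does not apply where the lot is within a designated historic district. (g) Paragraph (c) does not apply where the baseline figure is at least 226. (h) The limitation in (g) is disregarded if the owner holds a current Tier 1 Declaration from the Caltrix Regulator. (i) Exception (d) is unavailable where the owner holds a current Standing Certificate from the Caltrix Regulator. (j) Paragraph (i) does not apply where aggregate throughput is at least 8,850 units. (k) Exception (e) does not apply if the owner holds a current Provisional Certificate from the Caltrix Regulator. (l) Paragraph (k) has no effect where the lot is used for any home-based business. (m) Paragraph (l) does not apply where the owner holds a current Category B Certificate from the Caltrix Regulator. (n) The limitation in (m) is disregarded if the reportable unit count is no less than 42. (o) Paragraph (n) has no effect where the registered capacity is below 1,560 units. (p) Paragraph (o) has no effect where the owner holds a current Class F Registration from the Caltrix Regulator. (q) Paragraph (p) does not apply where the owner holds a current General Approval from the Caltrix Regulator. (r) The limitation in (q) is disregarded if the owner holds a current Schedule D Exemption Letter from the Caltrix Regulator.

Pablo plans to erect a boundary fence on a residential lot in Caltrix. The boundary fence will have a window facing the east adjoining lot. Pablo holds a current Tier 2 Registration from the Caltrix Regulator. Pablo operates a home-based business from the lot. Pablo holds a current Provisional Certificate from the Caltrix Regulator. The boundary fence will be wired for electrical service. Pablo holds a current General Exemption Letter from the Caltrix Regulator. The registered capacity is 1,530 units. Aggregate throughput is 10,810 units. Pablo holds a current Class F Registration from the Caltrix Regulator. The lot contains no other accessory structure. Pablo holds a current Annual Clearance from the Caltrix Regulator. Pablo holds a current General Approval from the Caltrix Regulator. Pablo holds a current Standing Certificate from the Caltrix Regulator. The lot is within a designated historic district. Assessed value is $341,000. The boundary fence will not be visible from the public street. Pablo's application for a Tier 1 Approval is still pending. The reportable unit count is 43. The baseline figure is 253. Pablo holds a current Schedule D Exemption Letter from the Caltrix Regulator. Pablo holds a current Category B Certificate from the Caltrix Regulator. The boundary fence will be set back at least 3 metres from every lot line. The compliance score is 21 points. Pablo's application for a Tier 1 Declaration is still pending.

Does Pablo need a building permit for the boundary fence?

Exception (a) does not apply: electrical service is planned.
Exception (b): a current Tier 2 Registration is held; the structure will not be visible from the street; a current General Exemption Letter is held — every condition holds. However, paragraph (f) must be considered: (f) applies — the lot is in a historic district. So (b) is unavailable.
Exception (c) fails — there is no Tier 1 Approval in force.
Exception (d) requires that the structure will have no windows facing an adjoining lot; but a window faces an adjoining lot, so (d) is unavailable.
Exception (e): the setback is at least 3 m on every side; assessed value is $341,000, under the $344,500 limit — every condition holds. Applying paragraphs (k)–(r): (k) would limit (e) — a current Provisional Certificate is held — but (l) sets (k) aside: (l) operates against (k): a home-based business operates on the lot. (m) is engaged (a current Category B Certificate is held), but is itself disapplied by (n): (n) applies — the reportable unit count is 43, meeting the 42 threshold. (o) would limit (n) — the registered capacity is 1,530 units, below the 1,560 units limit — but (p) sets (o) aside: (p) operates against (o): a current Class F Registration is held. (q) would limit (p) — a current General Approval is held — but (r) sets (q) aside: (r) operates against (q): a current Schedule D Exemption Letter is held. Exception (e) stands.

No — exception (e) applies; Pablo does not need a building permit.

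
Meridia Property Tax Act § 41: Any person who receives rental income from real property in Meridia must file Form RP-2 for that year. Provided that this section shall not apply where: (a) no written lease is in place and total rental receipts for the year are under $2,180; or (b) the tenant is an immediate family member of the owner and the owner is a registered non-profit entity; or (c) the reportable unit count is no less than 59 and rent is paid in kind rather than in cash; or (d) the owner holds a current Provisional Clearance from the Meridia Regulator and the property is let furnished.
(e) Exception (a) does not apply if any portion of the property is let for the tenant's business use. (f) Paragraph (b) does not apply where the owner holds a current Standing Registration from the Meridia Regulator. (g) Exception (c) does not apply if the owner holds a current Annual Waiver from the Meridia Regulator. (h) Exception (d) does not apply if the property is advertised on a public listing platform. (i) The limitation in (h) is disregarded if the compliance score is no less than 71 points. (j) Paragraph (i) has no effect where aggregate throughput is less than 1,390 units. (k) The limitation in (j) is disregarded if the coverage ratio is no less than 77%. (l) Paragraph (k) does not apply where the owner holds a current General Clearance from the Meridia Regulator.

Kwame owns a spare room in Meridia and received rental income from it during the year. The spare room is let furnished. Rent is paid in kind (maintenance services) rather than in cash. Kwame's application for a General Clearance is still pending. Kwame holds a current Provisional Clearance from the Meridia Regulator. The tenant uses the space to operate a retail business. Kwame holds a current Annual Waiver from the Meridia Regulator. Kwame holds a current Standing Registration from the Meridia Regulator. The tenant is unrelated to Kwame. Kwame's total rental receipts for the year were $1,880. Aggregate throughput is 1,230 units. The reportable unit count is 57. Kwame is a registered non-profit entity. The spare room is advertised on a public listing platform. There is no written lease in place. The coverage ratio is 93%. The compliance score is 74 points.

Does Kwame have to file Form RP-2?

All of (a)'s requirements are met (there is no written lease; total rental receipts for the year are $1,880, under the $2,180 limit). But: (e) operates against (a): the space is let for business use. Exception (a) does not apply.
Exception (b) does not apply: the tenant is unrelated to the owner.
Exception (c) requires that the reportable unit count is no less than 59; but the reportable unit count is 57, short of 59, so (c) is unavailable.
Exception (d): a current Provisional Clearance is held; the property is let furnished — every condition holds. Under paragraphs (h)–(l): (h) would limit (d) — the property is publicly advertised — but (i) sets (h) aside: (i) operates against (h): the compliance score is 74 points, meeting the 71 points threshold. (j) would limit (i) — aggregate throughput is 1,230 units, less than the 1,390 units limit — but (k) sets (j) aside: (k) operates against (j): the coverage ratio is 93%, meeting the 77% threshold. (l), which would lift (k), is inapplicable — the General Clearance is not current. Exception (d) stands.

No — exception (d) applies; Kwame is not required to file Form RP-2.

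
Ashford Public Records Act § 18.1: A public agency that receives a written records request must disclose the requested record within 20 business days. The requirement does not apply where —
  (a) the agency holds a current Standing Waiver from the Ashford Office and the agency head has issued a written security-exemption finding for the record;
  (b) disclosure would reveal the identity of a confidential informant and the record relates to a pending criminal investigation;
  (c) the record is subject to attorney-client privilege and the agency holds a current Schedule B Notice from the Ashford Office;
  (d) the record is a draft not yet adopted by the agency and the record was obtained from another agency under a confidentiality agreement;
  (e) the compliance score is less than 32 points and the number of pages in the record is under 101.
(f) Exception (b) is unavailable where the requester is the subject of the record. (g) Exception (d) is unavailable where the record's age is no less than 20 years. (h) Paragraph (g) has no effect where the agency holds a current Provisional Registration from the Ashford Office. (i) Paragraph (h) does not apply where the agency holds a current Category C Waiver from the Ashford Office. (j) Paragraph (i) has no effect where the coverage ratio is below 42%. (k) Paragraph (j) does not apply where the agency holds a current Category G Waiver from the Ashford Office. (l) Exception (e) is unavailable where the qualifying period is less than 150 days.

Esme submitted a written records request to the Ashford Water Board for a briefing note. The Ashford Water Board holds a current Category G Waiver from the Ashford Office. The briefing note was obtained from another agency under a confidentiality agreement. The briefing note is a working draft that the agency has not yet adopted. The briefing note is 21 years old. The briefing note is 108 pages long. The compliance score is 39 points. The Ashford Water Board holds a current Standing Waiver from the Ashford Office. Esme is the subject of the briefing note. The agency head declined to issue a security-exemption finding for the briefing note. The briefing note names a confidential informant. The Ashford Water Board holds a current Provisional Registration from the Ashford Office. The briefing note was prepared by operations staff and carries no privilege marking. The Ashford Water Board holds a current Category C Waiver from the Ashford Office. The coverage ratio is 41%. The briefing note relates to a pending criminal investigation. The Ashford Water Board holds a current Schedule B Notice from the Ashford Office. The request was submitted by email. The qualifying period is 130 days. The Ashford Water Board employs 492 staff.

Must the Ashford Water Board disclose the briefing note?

Exception (a) does not apply: the agency head declined to issue a security-exemption finding.
Exception (b): the briefing note names a confidential informant; the briefing note relates to a pending investigation — every condition holds. Turning to paragraph (f): (f) operates against (b): Esme is the subject of the briefing note. (b) is therefore removed.
Exception (c) fails — the briefing note carries no privilege marking.
Exception (d): the briefing note is an unadopted draft; the briefing note was obtained under a confidentiality agreement — every condition holds. Turning to paragraphs (g)–(k): (g) operates against (d): the record's age is 21 years, meeting the 20 years threshold. (h) is engaged (a current Provisional Registration is held), but is displaced by (i): (i) operates against (h): a current Category C Waiver is held. (j) applies (the coverage ratio is 41%, below the 42% limit), but is set aside by (k): (k) is triggered — a current Category G Waiver is held. So (d) is unavailable.
Exception (e) fails — the compliance score is 39 points, not less than 32 points.
None of the exceptions is available; § 18.1 applies in full.

Yes — the Ashford Water Board must disclose the briefing note.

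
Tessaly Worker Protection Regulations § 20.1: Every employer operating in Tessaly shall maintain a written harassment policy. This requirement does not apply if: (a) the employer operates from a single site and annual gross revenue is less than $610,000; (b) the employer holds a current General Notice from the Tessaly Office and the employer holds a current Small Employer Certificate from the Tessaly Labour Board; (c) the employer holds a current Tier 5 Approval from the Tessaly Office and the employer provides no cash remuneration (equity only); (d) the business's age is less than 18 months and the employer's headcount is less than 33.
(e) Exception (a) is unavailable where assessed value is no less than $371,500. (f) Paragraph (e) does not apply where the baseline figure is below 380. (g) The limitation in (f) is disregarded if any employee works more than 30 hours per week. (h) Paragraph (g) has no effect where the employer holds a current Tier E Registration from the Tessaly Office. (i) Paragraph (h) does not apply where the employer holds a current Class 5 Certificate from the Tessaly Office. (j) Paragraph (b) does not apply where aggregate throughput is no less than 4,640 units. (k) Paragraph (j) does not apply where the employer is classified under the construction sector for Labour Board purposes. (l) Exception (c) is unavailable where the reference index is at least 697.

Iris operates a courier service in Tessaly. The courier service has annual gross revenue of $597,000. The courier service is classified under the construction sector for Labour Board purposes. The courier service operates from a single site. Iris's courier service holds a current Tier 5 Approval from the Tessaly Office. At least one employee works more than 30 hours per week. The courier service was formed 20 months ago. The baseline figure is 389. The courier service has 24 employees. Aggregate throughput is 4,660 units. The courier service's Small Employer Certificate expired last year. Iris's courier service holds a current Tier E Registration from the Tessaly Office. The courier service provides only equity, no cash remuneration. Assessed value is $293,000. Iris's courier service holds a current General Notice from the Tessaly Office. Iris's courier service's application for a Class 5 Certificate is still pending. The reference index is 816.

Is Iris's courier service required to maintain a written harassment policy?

No — exception (a) applies; Iris's courier service is not required to maintain a written harassment policy.

All of (a)'s requirements are met (the employer operates from a single site; annual gross revenue is $597,000, less than the $610,000 limit). Under paragraphs (e)–(i): (e) does not operate here — assessed value is $293,000, short of $371,500. Exception (a) stands.
Exception (b) fails — the Small Employer Certificate has expired.
Exception (c): a current Tier 5 Approval is held; remuneration is equity-only — every condition holds. But: (l) operates against (c): the reference index is 816, meeting the 697 threshold. So (c) is unavailable.
Exception (d) does not apply: the business's age is 20 months, not less than 18 months.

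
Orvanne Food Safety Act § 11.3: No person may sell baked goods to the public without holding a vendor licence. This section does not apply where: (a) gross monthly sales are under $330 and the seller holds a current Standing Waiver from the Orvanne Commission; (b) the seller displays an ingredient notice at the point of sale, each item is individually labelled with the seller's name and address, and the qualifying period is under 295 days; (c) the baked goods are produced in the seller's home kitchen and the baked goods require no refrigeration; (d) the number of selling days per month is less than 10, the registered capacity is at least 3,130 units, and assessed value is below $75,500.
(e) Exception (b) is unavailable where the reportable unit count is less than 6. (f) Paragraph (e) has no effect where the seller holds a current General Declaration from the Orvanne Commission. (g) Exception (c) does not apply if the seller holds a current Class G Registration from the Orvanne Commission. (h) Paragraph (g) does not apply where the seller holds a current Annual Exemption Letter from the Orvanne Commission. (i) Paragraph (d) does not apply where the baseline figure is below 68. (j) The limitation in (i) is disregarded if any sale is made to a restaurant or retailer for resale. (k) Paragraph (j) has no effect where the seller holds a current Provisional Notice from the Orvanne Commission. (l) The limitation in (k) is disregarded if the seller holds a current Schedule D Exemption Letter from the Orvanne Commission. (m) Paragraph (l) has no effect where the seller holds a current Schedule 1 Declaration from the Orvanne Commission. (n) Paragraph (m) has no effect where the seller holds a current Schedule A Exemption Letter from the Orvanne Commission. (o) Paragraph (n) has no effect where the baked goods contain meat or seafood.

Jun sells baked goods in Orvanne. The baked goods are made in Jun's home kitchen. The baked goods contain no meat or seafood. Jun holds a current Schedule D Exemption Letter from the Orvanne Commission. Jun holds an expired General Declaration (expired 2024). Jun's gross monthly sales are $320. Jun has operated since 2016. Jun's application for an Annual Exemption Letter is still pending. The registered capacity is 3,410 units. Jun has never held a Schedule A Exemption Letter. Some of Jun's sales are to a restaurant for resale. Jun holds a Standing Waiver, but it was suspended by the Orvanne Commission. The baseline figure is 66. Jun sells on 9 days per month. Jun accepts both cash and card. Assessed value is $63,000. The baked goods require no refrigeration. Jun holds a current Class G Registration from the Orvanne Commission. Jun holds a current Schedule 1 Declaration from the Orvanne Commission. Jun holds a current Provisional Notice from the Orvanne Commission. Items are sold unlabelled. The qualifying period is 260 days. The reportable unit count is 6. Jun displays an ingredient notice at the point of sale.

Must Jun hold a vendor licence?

Exception (a) does not apply: the Standing Waiver is not current.
Exception (b) does not apply: items are sold unlabelled.
Exception (c): the baked goods are home-kitchen produced; the baked goods are shelf-stable — every condition holds. But applying paragraphs (g)–(h): (g) is engaged — a current Class G Registration is held. (h), which would lift (g), is not engaged — no current Annual Exemption Letter is held. So (c) is unavailable.
Exception (d) is satisfied on its face — the number of selling days per month is 9, less than the 10 limit; the registered capacity is 3,410 units, meeting the 3,130 units threshold; assessed value is $63,000, below the $75,500 limit. But applying paragraphs (i)–(o): (i) operates — the baseline figure is 66, below the 68 limit. (j) operates (some sales are to a restaurant for resale), but is displaced by (k): (k) operates against (j): a current Provisional Notice is held. (l) would limit (k) — a current Schedule D Exemption Letter is held — but (m) sets (l) aside: (m) operates — a current Schedule 1 Declaration is held. (n), which would lift (m), does not operate here — the Schedule A Exemption Letter is not current. Exception (d) does not apply.
No exception is made out. Jun falls within the general rule.

Yes — Jun must hold a vendor licence.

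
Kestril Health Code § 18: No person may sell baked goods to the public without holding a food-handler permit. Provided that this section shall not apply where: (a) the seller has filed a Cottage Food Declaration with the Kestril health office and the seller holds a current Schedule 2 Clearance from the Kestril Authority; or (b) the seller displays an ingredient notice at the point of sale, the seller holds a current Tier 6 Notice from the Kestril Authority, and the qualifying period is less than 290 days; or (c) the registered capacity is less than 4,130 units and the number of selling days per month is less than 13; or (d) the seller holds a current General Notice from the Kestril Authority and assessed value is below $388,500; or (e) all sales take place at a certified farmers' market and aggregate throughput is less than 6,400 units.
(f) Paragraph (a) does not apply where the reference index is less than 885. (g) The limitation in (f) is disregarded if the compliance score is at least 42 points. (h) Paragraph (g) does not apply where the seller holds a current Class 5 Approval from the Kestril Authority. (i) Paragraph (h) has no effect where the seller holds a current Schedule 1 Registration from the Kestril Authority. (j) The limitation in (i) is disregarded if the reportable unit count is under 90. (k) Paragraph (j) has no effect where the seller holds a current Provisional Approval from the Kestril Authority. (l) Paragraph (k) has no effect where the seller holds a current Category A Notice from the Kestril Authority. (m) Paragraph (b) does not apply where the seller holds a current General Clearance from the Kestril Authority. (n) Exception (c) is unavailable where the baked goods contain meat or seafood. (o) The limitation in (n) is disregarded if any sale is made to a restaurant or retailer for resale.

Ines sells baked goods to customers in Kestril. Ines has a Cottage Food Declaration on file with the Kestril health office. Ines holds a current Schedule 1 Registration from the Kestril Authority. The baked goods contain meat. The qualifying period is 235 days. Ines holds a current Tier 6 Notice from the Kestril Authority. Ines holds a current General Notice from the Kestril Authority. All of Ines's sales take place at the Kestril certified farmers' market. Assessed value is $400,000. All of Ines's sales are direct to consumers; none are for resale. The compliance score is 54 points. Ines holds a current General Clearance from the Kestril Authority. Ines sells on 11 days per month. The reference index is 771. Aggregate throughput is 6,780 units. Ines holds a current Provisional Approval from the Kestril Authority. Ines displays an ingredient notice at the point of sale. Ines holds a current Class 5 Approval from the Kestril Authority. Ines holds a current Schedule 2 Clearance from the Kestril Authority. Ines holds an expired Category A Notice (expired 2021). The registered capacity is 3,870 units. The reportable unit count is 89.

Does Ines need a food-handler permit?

Exception (a) is satisfied on its face — a Cottage Food Declaration is on file; a current Schedule 2 Clearance is held. Under paragraphs (f)–(l): (f) would limit (a) — the reference index is 771, less than the 885 limit — but (g) sets (f) aside: (g) operates against (f): the compliance score is 54 points, meeting the 42 points threshold. (h) would limit (g) — a current Class 5 Approval is held — but (i) sets (h) aside: (i) operates against (h): a current Schedule 1 Registration is held. (j) would limit (i) — the reportable unit count is 89, under the 90 limit — but (k) sets (j) aside: (k) operates against (j): a current Provisional Approval is held. (l), which would lift (k), is not triggered — there is no Category A Notice in force. So (a) applies.
All of (b)'s requirements are met (an ingredient notice is displayed; a current Tier 6 Notice is held; the qualifying period is 235 days, less than the 290 days limit). Turning to paragraph (m): (m) operates against (b): a current General Clearance is held. Exception (b) does not apply.
Exception (c) is satisfied on its face — the registered capacity is 3,870 units, less than the 4,130 units limit; the number of selling days per month is 11, less than the 13 limit. However, paragraphs (n)–(o) must be considered: (n) operates — the baked goods contain meat. (o) is inapplicable (no sales are for resale), so (n) stands. So (c) is unavailable.
Exception (d) fails — assessed value is $400,000, not below $388,500.
Exception (e) fails — aggregate throughput is 6,780 units, not less than 6,400 units.

No — exception (a) applies; Ines is not required to hold a food-handler permit.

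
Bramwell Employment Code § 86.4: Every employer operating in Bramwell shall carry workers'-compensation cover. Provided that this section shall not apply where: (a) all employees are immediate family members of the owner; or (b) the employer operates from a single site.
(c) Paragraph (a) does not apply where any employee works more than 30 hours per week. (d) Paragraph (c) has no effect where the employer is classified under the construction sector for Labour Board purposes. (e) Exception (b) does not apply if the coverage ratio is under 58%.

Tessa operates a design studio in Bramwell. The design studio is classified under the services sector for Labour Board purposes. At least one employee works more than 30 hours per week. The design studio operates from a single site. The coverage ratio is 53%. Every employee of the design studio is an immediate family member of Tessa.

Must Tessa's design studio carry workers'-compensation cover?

Exception (a)'s conditions are all satisfied: every employee is an immediate family member. Turning to paragraphs (c)–(d): (c) operates against (a): at least one employee exceeds 30 hours/week. (d), which would lift (c), is inapplicable — the design studio is classified under the services sector. Exception (a) does not apply.
Exception (b) is satisfied on its face — the employer operates from a single site. Turning to paragraph (e): (e) operates against (b): the coverage ratio is 53%, under the 58% limit. Exception (b) does not apply.
None of the exceptions is available; § 86.4 applies in full.

Yes — Tessa's design studio must carry workers'-compensation cover.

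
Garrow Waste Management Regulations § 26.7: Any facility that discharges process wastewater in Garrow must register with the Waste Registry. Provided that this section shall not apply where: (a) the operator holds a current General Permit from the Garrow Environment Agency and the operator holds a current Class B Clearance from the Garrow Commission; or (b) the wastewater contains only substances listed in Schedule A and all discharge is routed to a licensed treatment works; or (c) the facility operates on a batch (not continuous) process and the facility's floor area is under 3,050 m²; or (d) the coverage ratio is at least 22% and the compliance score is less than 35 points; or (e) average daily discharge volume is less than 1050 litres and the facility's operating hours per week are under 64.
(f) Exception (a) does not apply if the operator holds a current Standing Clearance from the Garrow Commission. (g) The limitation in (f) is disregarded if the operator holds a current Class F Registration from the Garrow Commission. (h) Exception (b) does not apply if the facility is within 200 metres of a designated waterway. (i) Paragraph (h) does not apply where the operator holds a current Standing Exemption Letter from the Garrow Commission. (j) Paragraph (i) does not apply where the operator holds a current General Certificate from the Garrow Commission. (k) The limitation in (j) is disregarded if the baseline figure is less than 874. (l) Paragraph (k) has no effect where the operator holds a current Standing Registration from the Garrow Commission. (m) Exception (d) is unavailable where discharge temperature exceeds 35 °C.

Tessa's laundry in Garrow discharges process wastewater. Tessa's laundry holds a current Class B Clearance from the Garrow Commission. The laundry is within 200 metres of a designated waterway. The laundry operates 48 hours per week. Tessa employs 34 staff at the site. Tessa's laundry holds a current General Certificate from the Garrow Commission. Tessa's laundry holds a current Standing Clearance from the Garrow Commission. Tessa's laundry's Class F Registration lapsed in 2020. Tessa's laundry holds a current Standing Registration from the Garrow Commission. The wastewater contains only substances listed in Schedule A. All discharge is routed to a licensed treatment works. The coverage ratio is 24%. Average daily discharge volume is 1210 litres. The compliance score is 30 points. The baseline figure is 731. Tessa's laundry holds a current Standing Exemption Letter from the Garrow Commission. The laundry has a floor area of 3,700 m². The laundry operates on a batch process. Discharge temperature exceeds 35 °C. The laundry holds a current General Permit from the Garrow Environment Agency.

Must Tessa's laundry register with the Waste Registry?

Yes — Tessa's laundry must register with the Waste Registry.

Exception (a): a current General Permit is held; a current Class B Clearance is held — every condition holds. However, paragraphs (f)–(g) must be considered: (f) is engaged — a current Standing Clearance is held. (g) is not triggered (no current Class F Registration is held), so (f) stands. So (a) is unavailable.
Exception (b)'s conditions are all satisfied: the wastewater is Schedule-A-only; discharge is routed to a licensed treatment works. Turning to paragraphs (h)–(l): (h) applies — the laundry is within 200 m of a designated waterway. (i) applies (a current Standing Exemption Letter is held), but is set aside by (j): (j) applies — a current General Certificate is held. (k) applies (the baseline figure is 731, less than the 874 limit), but is set aside by (l): (l) operates — a current Standing Registration is held. (b) is therefore removed.
Exception (c) requires that the facility's floor area is under 3,050 m²; but the facility's floor area is 3,700 m², not under 3,050 m², so (c) is unavailable.
Exception (d): the coverage ratio is 24%, meeting the 22% threshold; the compliance score is 30 points, less than the 35 points limit — every condition holds. However, paragraph (m) must be considered: (m) applies — discharge temperature exceeds 35 °C. So (d) is unavailable.
Exception (e) does not apply: average daily discharge volume is 1210 litres, not less than 1050 litres.
No exception displaces § 26.7.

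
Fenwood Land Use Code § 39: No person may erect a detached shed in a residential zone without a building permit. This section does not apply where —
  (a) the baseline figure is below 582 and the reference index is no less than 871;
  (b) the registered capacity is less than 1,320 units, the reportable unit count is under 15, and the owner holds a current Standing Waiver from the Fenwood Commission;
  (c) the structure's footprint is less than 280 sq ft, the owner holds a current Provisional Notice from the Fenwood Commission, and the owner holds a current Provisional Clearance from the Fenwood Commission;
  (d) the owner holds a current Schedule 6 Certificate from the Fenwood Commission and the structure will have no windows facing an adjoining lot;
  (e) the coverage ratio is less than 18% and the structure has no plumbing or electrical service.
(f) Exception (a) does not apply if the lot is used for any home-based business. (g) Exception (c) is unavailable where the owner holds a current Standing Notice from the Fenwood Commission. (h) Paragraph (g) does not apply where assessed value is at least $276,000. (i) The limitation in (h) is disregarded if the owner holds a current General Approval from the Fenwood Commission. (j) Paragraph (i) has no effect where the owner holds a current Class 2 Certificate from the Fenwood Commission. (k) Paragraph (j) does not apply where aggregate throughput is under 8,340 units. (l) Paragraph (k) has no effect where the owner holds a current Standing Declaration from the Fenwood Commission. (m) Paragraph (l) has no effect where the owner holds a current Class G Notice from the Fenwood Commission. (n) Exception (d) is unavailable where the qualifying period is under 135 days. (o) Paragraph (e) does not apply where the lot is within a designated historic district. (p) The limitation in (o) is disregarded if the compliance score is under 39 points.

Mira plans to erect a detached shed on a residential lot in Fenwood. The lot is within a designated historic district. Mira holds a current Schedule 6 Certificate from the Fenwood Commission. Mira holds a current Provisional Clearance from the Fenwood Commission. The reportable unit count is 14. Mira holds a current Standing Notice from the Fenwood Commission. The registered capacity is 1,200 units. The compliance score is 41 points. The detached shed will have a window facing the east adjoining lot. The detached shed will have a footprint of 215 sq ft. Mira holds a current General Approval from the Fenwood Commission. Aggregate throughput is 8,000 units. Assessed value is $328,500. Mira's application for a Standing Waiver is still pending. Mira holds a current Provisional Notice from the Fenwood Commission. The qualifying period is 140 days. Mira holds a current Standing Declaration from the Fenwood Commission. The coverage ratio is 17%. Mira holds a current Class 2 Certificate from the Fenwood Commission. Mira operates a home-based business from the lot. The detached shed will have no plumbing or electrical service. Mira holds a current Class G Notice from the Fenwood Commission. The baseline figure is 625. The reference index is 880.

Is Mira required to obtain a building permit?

Yes — Mira must obtain a building permit.

Exception (a) requires that the baseline figure is below 582; but the baseline figure is 625, not below 582, so (a) is unavailable.
Exception (b) does not apply: there is no Standing Waiver in force.
Exception (c) is satisfied on its face — the structure's footprint is 215 sq ft, less than the 280 sq ft limit; a current Provisional Notice is held; a current Provisional Clearance is held. Turning to paragraphs (g)–(m): (g) operates against (c): a current Standing Notice is held. (h) would limit (g) — assessed value is $328,500, meeting the $276,000 threshold — but (i) sets (h) aside: (i) operates — a current General Approval is held. (j) would limit (i) — a current Class 2 Certificate is held — but (k) sets (j) aside: (k) operates against (j): aggregate throughput is 8,000 units, under the 8,340 units limit. (l) would limit (k) — a current Standing Declaration is held — but (m) sets (l) aside: (m) is triggered — a current Class G Notice is held. Exception (c) does not apply.
Exception (d) does not apply: a window faces an adjoining lot.
Exception (e) is satisfied on its face — the coverage ratio is 17%, less than the 18% limit; there is no plumbing or electrical service. However, paragraphs (o)–(p) must be considered: (o) operates against (e): the lot is in a historic district. (p) does not operate here (the compliance score is 41 points, not under 39 points), so (o) stands. (e) is therefore removed.
None of the exceptions is available; § 39 applies in full.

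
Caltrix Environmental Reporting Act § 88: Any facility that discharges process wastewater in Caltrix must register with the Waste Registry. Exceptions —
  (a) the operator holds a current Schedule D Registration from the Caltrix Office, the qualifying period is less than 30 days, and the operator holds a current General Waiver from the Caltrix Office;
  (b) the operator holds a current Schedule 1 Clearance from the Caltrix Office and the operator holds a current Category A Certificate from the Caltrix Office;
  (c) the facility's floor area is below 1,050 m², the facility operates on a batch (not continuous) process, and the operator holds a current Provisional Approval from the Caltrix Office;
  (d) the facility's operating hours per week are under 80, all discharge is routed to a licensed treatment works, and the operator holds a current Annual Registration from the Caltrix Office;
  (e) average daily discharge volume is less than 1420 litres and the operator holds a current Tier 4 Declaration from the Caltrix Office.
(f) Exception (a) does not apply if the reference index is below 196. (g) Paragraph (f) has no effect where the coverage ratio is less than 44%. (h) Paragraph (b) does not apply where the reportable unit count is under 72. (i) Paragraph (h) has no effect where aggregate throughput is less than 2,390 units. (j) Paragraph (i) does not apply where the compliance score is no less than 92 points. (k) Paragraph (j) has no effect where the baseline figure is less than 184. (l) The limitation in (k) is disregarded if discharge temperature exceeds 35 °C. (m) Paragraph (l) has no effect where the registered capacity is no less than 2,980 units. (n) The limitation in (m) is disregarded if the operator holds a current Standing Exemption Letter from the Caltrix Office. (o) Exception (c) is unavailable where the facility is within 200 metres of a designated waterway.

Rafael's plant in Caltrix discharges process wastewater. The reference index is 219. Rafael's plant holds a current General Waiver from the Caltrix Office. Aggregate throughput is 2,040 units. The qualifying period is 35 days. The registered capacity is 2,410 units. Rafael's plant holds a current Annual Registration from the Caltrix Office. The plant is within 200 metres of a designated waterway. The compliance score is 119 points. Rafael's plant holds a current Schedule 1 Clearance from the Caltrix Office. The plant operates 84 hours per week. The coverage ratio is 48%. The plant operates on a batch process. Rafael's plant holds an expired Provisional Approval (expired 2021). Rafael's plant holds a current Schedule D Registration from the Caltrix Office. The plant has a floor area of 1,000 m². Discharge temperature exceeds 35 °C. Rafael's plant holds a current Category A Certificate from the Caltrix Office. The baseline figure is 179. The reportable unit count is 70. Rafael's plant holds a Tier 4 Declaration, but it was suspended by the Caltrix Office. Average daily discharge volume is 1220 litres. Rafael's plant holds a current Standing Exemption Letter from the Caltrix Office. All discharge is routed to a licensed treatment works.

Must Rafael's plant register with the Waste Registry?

Yes — Rafael's plant must register with the Waste Registry.

Exception (a) fails — the qualifying period is 35 days, not less than 30 days.
Exception (b) is satisfied on its face — a current Schedule 1 Clearance is held; a current Category A Certificate is held. But: (h) is engaged — the reportable unit count is 70, under the 72 limit. (i) would limit (h) — aggregate throughput is 2,040 units, less than the 2,390 units limit — but (j) sets (i) aside: (j) operates against (i): the compliance score is 119 points, meeting the 92 points threshold. (k) would limit (j) — the baseline figure is 179, less than the 184 limit — but (l) sets (k) aside: (l) operates against (k): discharge temperature exceeds 35 °C. (m), which would lift (l), is not engaged — the registered capacity is 2,410 units, short of 2,980 units. (b) is therefore removed.
Exception (c) requires that the operator holds a current Provisional Approval from the Caltrix Office; but no current Provisional Approval is held, so (c) is unavailable.
Exception (d) fails — the facility's operating hours per week are 84, not under 80.
Exception (e) requires that the operator holds a current Tier 4 Declaration from the Caltrix Office; but the Tier 4 Declaration is not current, so (e) is unavailable.
No exception applies. The general rule governs.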